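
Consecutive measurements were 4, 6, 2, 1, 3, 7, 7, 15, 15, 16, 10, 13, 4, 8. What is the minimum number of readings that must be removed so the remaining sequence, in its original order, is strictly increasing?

Fewest deletions = n − (longest strictly increasing subsequence).
i:      1  2  3  4  5  6  7  8  9 10 11 12 13 14
a[i]:   4  6  2  1  3  7  7 15 15 16 10 13  4  8
dp:     1  2  1  1  2  3  3  4  4  5  4  5  3  4
max dp = 5, so deletions = 14 − 5 = 9.

9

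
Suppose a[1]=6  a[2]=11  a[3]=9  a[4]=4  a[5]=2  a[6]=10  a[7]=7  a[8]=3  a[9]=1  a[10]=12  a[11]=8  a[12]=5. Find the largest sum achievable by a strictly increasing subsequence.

Let S[i] be the best sum of a strictly increasing subsequence ending at i:
i:      1  2  3  4  5  6  7  8  9 10 11 12
a[i]:   6 11  9  4  2 10  7  3  1 12  8  5
S:      6 17 15  4  2 25 13  5  1 37 21 10
Maximum is 37 (e.g. 6 + 9 + 10 + 12).

37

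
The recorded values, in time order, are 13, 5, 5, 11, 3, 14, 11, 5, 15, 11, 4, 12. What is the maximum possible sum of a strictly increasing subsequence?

Let S[i] be the best sum of a strictly increasing subsequence ending at i:
i:      1  2  3  4  5  6  7  8  9 10 11 12
a[i]:  13  5  5 11  3 14 11  5 15 11  4 12
S:     13  5  5 16  3 30 16  8 45 19  7 31
Maximum is 45 (e.g. 5 + 11 + 14 + 15).

45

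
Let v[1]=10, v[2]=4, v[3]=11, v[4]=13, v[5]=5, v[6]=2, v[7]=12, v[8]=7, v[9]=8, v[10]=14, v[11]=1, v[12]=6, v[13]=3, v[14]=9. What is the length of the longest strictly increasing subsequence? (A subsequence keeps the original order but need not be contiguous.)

5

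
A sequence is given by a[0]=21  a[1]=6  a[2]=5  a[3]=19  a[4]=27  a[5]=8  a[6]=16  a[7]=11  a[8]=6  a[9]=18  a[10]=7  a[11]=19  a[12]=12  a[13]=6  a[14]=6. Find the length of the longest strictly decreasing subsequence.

Let dp[i] be the longest strictly decreasing subsequence ending at i:
i:      0  1  2  3  4  5  6  7  8  9 10 11 12 13 14
a[i]:  21  6  5 19 27  8 16 11  6 18  7 19 12  6  6
dp:     1  2  3  2  1  3  3  4  5  3  5  2  4  6  6
Maximum is 6.

6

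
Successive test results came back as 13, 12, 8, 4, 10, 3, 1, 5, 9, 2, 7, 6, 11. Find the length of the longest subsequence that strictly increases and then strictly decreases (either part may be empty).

inc[i] = longest strictly increasing subsequence ending at i; dec[i] = longest strictly decreasing subsequence starting at i:
i:      1  2  3  4  5  6  7  8  9 10 11 12 13
a[i]:  13 12  8  4 10  3  1  5  9  2  7  6 11
inc:    1  1  1  1  2  1  1  2  3  2  3  3  4
dec:    6  5  4  3  4  2  1  2  3  1  2  1  1
Best peak at i=1 (value 13): inc=1, dec=6, length 1+6−1 = 6.

6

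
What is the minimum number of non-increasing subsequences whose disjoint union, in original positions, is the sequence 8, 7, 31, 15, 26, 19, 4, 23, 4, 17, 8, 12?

Place each on the leftmost legal pile:
8 → new pile 1 (tops now [8])
7 → pile 1 (tops now [7])
31 → new pile 2 (tops now [7, 31])
15 → pile 2 (tops now [7, 15])
26 → new pile 3 (tops now [7, 15, 26])
19 → pile 3 (tops now [7, 15, 19])
4 → pile 1 (tops now [4, 15, 19])
23 → new pile 4 (tops now [4, 15, 19, 23])
4 → pile 1 (tops now [4, 15, 19, 23])
17 → pile 3 (tops now [4, 15, 17, 23])
8 → pile 2 (tops now [4, 8, 17, 23])
12 → pile 3 (tops now [4, 8, 12, 23])
Four piles.

4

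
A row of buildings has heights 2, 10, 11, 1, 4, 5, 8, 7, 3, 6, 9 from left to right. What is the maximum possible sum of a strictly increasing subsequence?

Let S[i] be the best sum of a strictly increasing subsequence ending at i:
i:      1  2  3  4  5  6  7  8  9 10 11
a[i]:   2 10 11  1  4  5  8  7  3  6  9
S:      2 12 23  1  6 11 19 18  5 17 28
Maximum is 28 (e.g. 2 + 4 + 5 + 8 + 9).

28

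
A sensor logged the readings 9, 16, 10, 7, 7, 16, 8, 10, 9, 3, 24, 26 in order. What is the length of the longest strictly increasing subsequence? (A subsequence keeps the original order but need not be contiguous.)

Let dp[i] be the length of the longest such subsequence ending at index i:
i:      1  2  3  4  5  6  7  8  9 10 11 12
a[i]:   9 16 10  7  7 16  8 10  9  3 24 26
dp:     1  2  2  1  1  3  2  3  3  1  4  5
Maximum dp value is 5.

5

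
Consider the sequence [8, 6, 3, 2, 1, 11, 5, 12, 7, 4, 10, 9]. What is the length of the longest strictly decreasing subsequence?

Let dp[i] be the longest strictly decreasing subsequence ending at i:
i:      1  2  3  4  5  6  7  8  9 10 11 12
a[i]:   8  6  3  2  1 11  5 12  7  4 10  9
dp:     1  2  3  4  5  1  3  1  2  4  2  3
Maximum is 5.

5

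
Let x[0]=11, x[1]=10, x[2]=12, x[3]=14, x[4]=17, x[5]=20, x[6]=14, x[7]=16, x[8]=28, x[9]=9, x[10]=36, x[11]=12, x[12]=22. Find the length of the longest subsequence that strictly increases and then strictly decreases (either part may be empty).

8

inc[i] = longest strictly increasing subsequence ending at i; dec[i] = longest strictly decreasing subsequence starting at i:
i:      0  1  2  3  4  5  6  7  8  9 10 11 12
x[i]:  11 10 12 14 17 20 14 16 28  9 36 12 22
inc:    1  1  2  3  4  5  3  4  6  1  7  2  6
dec:    3  2  2  2  3  3  2  2  2  1  2  1  1
Best peak at i=10 (value 36): inc=7, dec=2, length 7+2−1 = 8.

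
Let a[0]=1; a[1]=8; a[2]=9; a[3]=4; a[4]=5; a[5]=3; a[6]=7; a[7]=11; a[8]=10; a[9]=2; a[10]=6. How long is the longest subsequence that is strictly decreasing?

4

Negate each value so 'decreasing' becomes 'increasing', then run patience tails on the negated sequence:
-1 → extends → [-1]
-8 → replaces -1 → [-8]
-9 → replaces -8 → [-9]
-4 → extends → [-9, -4]
-5 → replaces -4 → [-9, -5]
-3 → extends → [-9, -5, -3]
-7 → replaces -5 → [-9, -7, -3]
-11 → replaces -9 → [-11, -7, -3]
-10 → replaces -7 → [-11, -10, -3]
-2 → extends → [-11, -10, -3, -2]
-6 → replaces -3 → [-11, -10, -6, -2]
Four tails, so the longest strictly decreasing subsequence of the original has length 4.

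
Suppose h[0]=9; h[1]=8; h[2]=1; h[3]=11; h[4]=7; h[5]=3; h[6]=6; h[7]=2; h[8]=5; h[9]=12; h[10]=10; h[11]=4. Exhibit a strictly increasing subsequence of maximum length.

Patience tails give the LIS length; then backtrack through the dp parents:
9 → extends → [9]
8 → replaces 9 → [8]
1 → replaces 8 → [1]
11 → extends → [1, 11]
7 → replaces 11 → [1, 7]
3 → replaces 7 → [1, 3]
6 → extends → [1, 3, 6]
2 → replaces 3 → [1, 2, 6]
5 → replaces 6 → [1, 2, 5]
12 → extends → [1, 2, 5, 12]
10 → replaces 12 → [1, 2, 5, 10]
4 → replaces 5 → [1, 2, 4, 10]
Length 4; one witness is 1, 3, 6, 12.

1, 3, 6, 12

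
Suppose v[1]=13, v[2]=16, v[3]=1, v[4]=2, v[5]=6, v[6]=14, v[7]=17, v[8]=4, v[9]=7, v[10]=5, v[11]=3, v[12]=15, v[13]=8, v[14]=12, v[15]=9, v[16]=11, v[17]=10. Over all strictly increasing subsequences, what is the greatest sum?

46

Let S[i] be the best sum of a strictly increasing subsequence ending at i:
i:      1  2  3  4  5  6  7  8  9 10 11 12 13 14 15 16 17
v[i]:  13 16  1  2  6 14 17  4  7  5  3 15  8 12  9 11 10
S:     13 29  1  3  9 27 46  7 16 12  6 42 24 36 33 44 43
Maximum is 46 (e.g. 13 + 16 + 17).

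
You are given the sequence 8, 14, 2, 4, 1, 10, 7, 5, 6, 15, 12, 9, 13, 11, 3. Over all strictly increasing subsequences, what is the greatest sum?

43

Let S[i] be the best sum of a strictly increasing subsequence ending at i:
i:      1  2  3  4  5  6  7  8  9 10 11 12 13 14 15
a[i]:   8 14  2  4  1 10  7  5  6 15 12  9 13 11  3
S:      8 22  2  6  1 18 13 11 17 37 30 26 43 37  5
Maximum is 43 (e.g. 8 + 10 + 12 + 13).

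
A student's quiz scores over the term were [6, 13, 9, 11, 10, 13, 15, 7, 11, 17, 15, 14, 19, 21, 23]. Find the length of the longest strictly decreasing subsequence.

4

Negate each value so 'decreasing' becomes 'increasing', then run patience tails on the negated sequence:
-6 → extends → [-6]
-13 → replaces -6 → [-13]
-9 → extends → [-13, -9]
-11 → replaces -9 → [-13, -11]
-10 → extends → [-13, -11, -10]
-13 → already a tail → [-13, -11, -10]
-15 → replaces -13 → [-15, -11, -10]
-7 → extends → [-15, -11, -10, -7]
-11 → already a tail → [-15, -11, -10, -7]
-17 → replaces -15 → [-17, -11, -10, -7]
-15 → replaces -11 → [-17, -15, -10, -7]
-14 → replaces -10 → [-17, -15, -14, -7]
-19 → replaces -17 → [-19, -15, -14, -7]
-21 → replaces -19 → [-21, -15, -14, -7]
-23 → replaces -21 → [-23, -15, -14, -7]
Four tails, so the longest strictly decreasing subsequence of the original has length 4.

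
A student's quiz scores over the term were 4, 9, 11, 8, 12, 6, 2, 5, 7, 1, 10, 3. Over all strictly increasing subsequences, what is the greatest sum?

36

Let S[i] be the best sum of a strictly increasing subsequence ending at i:
i:      1  2  3  4  5  6  7  8  9 10 11 12
a[i]:   4  9 11  8 12  6  2  5  7  1 10  3
S:      4 13 24 12 36 10  2  9 17  1 27  5
Maximum is 36 (e.g. 4 + 9 + 11 + 12).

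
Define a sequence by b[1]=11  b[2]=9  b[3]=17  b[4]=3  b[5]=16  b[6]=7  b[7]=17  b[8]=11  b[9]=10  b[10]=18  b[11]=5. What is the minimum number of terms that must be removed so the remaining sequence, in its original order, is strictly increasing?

7

Fewest deletions = n − (longest strictly increasing subsequence).
Patience tails:
11 → extends → [11]
9 → replaces 11 → [9]
17 → extends → [9, 17]
3 → replaces 9 → [3, 17]
16 → replaces 17 → [3, 16]
7 → replaces 16 → [3, 7]
17 → extends → [3, 7, 17]
11 → replaces 17 → [3, 7, 11]
10 → replaces 11 → [3, 7, 10]
18 → extends → [3, 7, 10, 18]
5 → replaces 7 → [3, 5, 10, 18]
Longest strictly increasing subsequence has length 4, so deletions = 11 − 4 = 7.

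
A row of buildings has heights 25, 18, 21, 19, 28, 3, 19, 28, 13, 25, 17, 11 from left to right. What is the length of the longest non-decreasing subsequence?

4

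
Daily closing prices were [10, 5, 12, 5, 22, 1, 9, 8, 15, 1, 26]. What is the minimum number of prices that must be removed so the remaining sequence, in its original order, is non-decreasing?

Fewest deletions = n − (longest non-decreasing subsequence).
Patience tails:
10 → extends → [10]
5 → replaces 10 → [5]
12 → extends → [5, 12]
5 → replaces 12 → [5, 5]
22 → extends → [5, 5, 22]
1 → replaces 5 → [1, 5, 22]
9 → replaces 22 → [1, 5, 9]
8 → replaces 9 → [1, 5, 8]
15 → extends → [1, 5, 8, 15]
1 → replaces 5 → [1, 1, 8, 15]
26 → extends → [1, 1, 8, 15, 26]
Longest non-decreasing subsequence has length 5, so deletions = 11 − 5 = 6.

6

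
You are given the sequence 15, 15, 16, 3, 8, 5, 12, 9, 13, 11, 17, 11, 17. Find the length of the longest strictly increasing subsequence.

5

Let dp[i] be the length of the longest such subsequence ending at index i:
i:      1  2  3  4  5  6  7  8  9 10 11 12 13
a[i]:  15 15 16  3  8  5 12  9 13 11 17 11 17
dp:     1  1  2  1  2  2  3  3  4  4  5  4  5
Maximum dp value is 5.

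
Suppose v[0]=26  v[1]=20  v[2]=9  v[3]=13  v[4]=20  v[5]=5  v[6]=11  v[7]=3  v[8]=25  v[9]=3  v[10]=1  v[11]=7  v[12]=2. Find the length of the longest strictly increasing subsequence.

4

Track the smallest tail for each achievable length (strict):
26 → extends → [26]
20 → replaces 26 → [20]
9 → replaces 20 → [9]
13 → extends → [9, 13]
20 → extends → [9, 13, 20]
5 → replaces 9 → [5, 13, 20]
11 → replaces 13 → [5, 11, 20]
3 → replaces 5 → [3, 11, 20]
25 → extends → [3, 11, 20, 25]
3 → already a tail → [3, 11, 20, 25]
1 → replaces 3 → [1, 11, 20, 25]
7 → replaces 11 → [1, 7, 20, 25]
2 → replaces 7 → [1, 2, 20, 25]
Four tails, so the longest strictly increasing subsequence has length 4 (e.g. 9, 13, 20, 25).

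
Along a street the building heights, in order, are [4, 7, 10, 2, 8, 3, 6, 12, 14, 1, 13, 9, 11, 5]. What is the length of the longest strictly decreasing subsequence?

4

Negate each value so 'decreasing' becomes 'increasing', then run patience tails on the negated sequence:
-4 → extends → [-4]
-7 → replaces -4 → [-7]
-10 → replaces -7 → [-10]
-2 → extends → [-10, -2]
-8 → replaces -2 → [-10, -8]
-3 → extends → [-10, -8, -3]
-6 → replaces -3 → [-10, -8, -6]
-12 → replaces -10 → [-12, -8, -6]
-14 → replaces -12 → [-14, -8, -6]
-1 → extends → [-14, -8, -6, -1]
-13 → replaces -8 → [-14, -13, -6, -1]
-9 → replaces -6 → [-14, -13, -9, -1]
-11 → replaces -9 → [-14, -13, -11, -1]
-5 → replaces -1 → [-14, -13, -11, -5]
Four tails, so the longest strictly decreasing subsequence of the original has length 4.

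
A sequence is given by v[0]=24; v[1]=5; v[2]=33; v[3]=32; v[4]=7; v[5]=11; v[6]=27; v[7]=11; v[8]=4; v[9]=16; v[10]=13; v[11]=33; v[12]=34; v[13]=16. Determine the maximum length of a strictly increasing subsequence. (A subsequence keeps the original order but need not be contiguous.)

Track the smallest tail for each achievable length (strict):
24 → extends → [24]
5 → replaces 24 → [5]
33 → extends → [5, 33]
32 → replaces 33 → [5, 32]
7 → replaces 32 → [5, 7]
11 → extends → [5, 7, 11]
27 → extends → [5, 7, 11, 27]
11 → already a tail → [5, 7, 11, 27]
4 → replaces 5 → [4, 7, 11, 27]
16 → replaces 27 → [4, 7, 11, 16]
13 → replaces 16 → [4, 7, 11, 13]
33 → extends → [4, 7, 11, 13, 33]
34 → extends → [4, 7, 11, 13, 33, 34]
16 → replaces 33 → [4, 7, 11, 13, 16, 34]
Six tails, so the longest strictly increasing subsequence has length 6 (e.g. 5, 7, 11, 27, 33, 34).

6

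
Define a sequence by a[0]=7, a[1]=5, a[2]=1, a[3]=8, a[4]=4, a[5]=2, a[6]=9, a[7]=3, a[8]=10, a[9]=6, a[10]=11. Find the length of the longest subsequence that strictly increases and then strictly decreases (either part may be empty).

5

inc[i] = longest strictly increasing subsequence ending at i; dec[i] = longest strictly decreasing subsequence starting at i:
i:      0  1  2  3  4  5  6  7  8  9 10
a[i]:   7  5  1  8  4  2  9  3 10  6 11
inc:    1  1  1  2  2  2  3  3  4  4  5
dec:    4  3  1  3  2  1  2  1  2  1  1
Best peak at i=8 (value 10): inc=4, dec=2, length 4+2−1 = 5.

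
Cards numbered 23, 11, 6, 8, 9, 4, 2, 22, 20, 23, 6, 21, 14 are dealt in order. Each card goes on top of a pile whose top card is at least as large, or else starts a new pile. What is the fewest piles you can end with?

5

The minimum number of non-increasing subsequences covering a sequence equals the length of its longest strictly increasing subsequence.
LIS length is 5 (e.g. 6, 8, 9, 22, 23), so 5 piles are needed.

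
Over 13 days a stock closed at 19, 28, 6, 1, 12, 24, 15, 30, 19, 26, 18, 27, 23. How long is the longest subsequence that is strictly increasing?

6

Track the smallest tail for each achievable length (strict):
19 → extends → [19]
28 → extends → [19, 28]
6 → replaces 19 → [6, 28]
1 → replaces 6 → [1, 28]
12 → replaces 28 → [1, 12]
24 → extends → [1, 12, 24]
15 → replaces 24 → [1, 12, 15]
30 → extends → [1, 12, 15, 30]
19 → replaces 30 → [1, 12, 15, 19]
26 → extends → [1, 12, 15, 19, 26]
18 → replaces 19 → [1, 12, 15, 18, 26]
27 → extends → [1, 12, 15, 18, 26, 27]
23 → replaces 26 → [1, 12, 15, 18, 23, 27]
Six tails, so the longest strictly increasing subsequence has length 6 (e.g. 6, 12, 15, 19, 26, 27).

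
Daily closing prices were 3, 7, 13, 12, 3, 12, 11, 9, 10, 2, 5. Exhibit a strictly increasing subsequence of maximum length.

3, 7, 9, 10

Patience tails give the LIS length; then backtrack through the dp parents:
3 → extends → [3]
7 → extends → [3, 7]
13 → extends → [3, 7, 13]
12 → replaces 13 → [3, 7, 12]
3 → already a tail → [3, 7, 12]
12 → already a tail → [3, 7, 12]
11 → replaces 12 → [3, 7, 11]
9 → replaces 11 → [3, 7, 9]
10 → extends → [3, 7, 9, 10]
2 → replaces 3 → [2, 7, 9, 10]
5 → replaces 7 → [2, 5, 9, 10]
Length 4; one witness is 3, 7, 9, 10.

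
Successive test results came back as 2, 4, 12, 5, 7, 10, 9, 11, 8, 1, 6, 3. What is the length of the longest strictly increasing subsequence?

Track the smallest tail for each achievable length (strict):
2 → extends → [2]
4 → extends → [2, 4]
12 → extends → [2, 4, 12]
5 → replaces 12 → [2, 4, 5]
7 → extends → [2, 4, 5, 7]
10 → extends → [2, 4, 5, 7, 10]
9 → replaces 10 → [2, 4, 5, 7, 9]
11 → extends → [2, 4, 5, 7, 9, 11]
8 → replaces 9 → [2, 4, 5, 7, 8, 11]
1 → replaces 2 → [1, 4, 5, 7, 8, 11]
6 → replaces 7 → [1, 4, 5, 6, 8, 11]
3 → replaces 4 → [1, 3, 5, 6, 8, 11]
Six tails, so the longest strictly increasing subsequence has length 6 (e.g. 2, 4, 5, 7, 10, 11).

6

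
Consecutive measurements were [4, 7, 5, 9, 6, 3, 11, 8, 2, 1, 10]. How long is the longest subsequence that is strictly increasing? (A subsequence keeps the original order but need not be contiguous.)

5

Let dp[i] be the length of the longest such subsequence ending at index i:
i:      1  2  3  4  5  6  7  8  9 10 11
a[i]:   4  7  5  9  6  3 11  8  2  1 10
dp:     1  2  2  3  3  1  4  4  1  1  5
Maximum dp value is 5.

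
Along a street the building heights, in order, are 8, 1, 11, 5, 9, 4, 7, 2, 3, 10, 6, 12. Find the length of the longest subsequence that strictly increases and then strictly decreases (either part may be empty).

5

inc[i] = longest strictly increasing subsequence ending at i; dec[i] = longest strictly decreasing subsequence starting at i:
i:      1  2  3  4  5  6  7  8  9 10 11 12
a[i]:   8  1 11  5  9  4  7  2  3 10  6 12
inc:    1  1  2  2  3  2  3  2  3  4  4  5
dec:    4  1  4  3  3  2  2  1  1  2  1  1
Best peak at i=3 (value 11): inc=2, dec=4, length 2+4−1 = 5.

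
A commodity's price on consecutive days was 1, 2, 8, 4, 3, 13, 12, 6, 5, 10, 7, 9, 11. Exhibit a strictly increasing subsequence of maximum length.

1, 2, 4, 6, 7, 9, 11

Patience tails give the LIS length; then backtrack through the dp parents:
1 → extends → [1]
2 → extends → [1, 2]
8 → extends → [1, 2, 8]
4 → replaces 8 → [1, 2, 4]
3 → replaces 4 → [1, 2, 3]
13 → extends → [1, 2, 3, 13]
12 → replaces 13 → [1, 2, 3, 12]
6 → replaces 12 → [1, 2, 3, 6]
5 → replaces 6 → [1, 2, 3, 5]
10 → extends → [1, 2, 3, 5, 10]
7 → replaces 10 → [1, 2, 3, 5, 7]
9 → extends → [1, 2, 3, 5, 7, 9]
11 → extends → [1, 2, 3, 5, 7, 9, 11]
Length 7; one witness is 1, 2, 4, 6, 7, 9, 11.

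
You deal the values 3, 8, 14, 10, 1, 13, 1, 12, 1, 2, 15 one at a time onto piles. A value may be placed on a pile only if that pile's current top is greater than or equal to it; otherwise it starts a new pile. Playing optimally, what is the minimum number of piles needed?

5

Place each on the leftmost legal pile:
3 → new pile 1 (tops now [3])
8 → new pile 2 (tops now [3, 8])
14 → new pile 3 (tops now [3, 8, 14])
10 → pile 3 (tops now [3, 8, 10])
1 → pile 1 (tops now [1, 8, 10])
13 → new pile 4 (tops now [1, 8, 10, 13])
1 → pile 1 (tops now [1, 8, 10, 13])
12 → pile 4 (tops now [1, 8, 10, 12])
1 → pile 1 (tops now [1, 8, 10, 12])
2 → pile 2 (tops now [1, 2, 10, 12])
15 → new pile 5 (tops now [1, 2, 10, 12, 15])
Five piles.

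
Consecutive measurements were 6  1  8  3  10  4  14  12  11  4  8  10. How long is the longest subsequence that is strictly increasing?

Let dp[i] be the length of the longest such subsequence ending at index i:
i:      1  2  3  4  5  6  7  8  9 10 11 12
a[i]:   6  1  8  3 10  4 14 12 11  4  8 10
dp:     1  1  2  2  3  3  4  4  4  3  4  5
Maximum dp value is 5.

5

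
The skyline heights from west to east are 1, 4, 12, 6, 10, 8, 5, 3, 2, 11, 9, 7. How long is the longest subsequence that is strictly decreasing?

Let dp[i] be the longest strictly decreasing subsequence ending at i:
i:      1  2  3  4  5  6  7  8  9 10 11 12
a[i]:   1  4 12  6 10  8  5  3  2 11  9  7
dp:     1  1  1  2  2  3  4  5  6  2  3  4
Maximum is 6.

6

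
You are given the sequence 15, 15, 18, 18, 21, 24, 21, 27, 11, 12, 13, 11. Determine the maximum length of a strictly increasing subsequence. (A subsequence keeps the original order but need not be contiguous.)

5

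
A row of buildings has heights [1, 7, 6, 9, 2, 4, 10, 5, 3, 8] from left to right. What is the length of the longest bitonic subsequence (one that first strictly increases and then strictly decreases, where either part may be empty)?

6

inc[i] = longest strictly increasing subsequence ending at i; dec[i] = longest strictly decreasing subsequence starting at i:
i:      1  2  3  4  5  6  7  8  9 10
a[i]:   1  7  6  9  2  4 10  5  3  8
inc:    1  2  2  3  2  3  4  4  3  5
dec:    1  4  3  3  1  2  3  2  1  1
Best peak at i=7 (value 10): inc=4, dec=3, length 4+3−1 = 6.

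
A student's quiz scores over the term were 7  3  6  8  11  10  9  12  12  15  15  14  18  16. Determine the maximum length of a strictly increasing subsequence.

7

Let dp[i] be the length of the longest such subsequence ending at index i:
i:      1  2  3  4  5  6  7  8  9 10 11 12 13 14
a[i]:   7  3  6  8 11 10  9 12 12 15 15 14 18 16
dp:     1  1  2  3  4  4  4  5  5  6  6  6  7  7
Maximum dp value is 7.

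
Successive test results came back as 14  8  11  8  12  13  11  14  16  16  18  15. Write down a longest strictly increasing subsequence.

Patience tails give the LIS length; then backtrack through the dp parents:
14 → extends → [14]
8 → replaces 14 → [8]
11 → extends → [8, 11]
8 → already a tail → [8, 11]
12 → extends → [8, 11, 12]
13 → extends → [8, 11, 12, 13]
11 → already a tail → [8, 11, 12, 13]
14 → extends → [8, 11, 12, 13, 14]
16 → extends → [8, 11, 12, 13, 14, 16]
16 → already a tail → [8, 11, 12, 13, 14, 16]
18 → extends → [8, 11, 12, 13, 14, 16, 18]
15 → replaces 16 → [8, 11, 12, 13, 14, 15, 18]
Length 7; one witness is 8, 11, 12, 13, 14, 16, 18.

8, 11, 12, 13, 14, 16, 18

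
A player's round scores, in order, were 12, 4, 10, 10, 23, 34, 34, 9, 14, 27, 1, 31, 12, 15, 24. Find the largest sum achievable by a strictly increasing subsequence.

Let S[i] be the best sum of a strictly increasing subsequence ending at i:
i:      1  2  3  4  5  6  7  8  9 10 11 12 13 14 15
a[i]:  12  4 10 10 23 34 34  9 14 27  1 31 12 15 24
S:     12  4 14 14 37 71 71 13 28 64  1 95 26 43 67
Maximum is 95 (e.g. 4 + 10 + 23 + 27 + 31).

95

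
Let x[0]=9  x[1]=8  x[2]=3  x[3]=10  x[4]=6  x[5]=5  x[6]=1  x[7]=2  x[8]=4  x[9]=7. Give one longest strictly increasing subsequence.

1, 2, 4, 7

Patience tails give the LIS length; then backtrack through the dp parents:
9 → extends → [9]
8 → replaces 9 → [8]
3 → replaces 8 → [3]
10 → extends → [3, 10]
6 → replaces 10 → [3, 6]
5 → replaces 6 → [3, 5]
1 → replaces 3 → [1, 5]
2 → replaces 5 → [1, 2]
4 → extends → [1, 2, 4]
7 → extends → [1, 2, 4, 7]
Length 4; one witness is 1, 2, 4, 7.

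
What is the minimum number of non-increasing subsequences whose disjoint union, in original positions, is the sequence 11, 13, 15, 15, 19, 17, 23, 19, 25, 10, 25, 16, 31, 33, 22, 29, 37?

9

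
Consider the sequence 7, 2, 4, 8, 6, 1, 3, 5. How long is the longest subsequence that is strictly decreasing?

Let dp[i] be the longest strictly decreasing subsequence ending at i:
i:     1 2 3 4 5 6 7 8
a[i]:  7 2 4 8 6 1 3 5
dp:    1 2 2 1 2 3 3 3
Maximum is 3.

3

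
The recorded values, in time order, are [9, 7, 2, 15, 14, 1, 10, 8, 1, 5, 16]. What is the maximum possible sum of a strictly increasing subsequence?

Let S[i] be the best sum of a strictly increasing subsequence ending at i:
i:      1  2  3  4  5  6  7  8  9 10 11
a[i]:   9  7  2 15 14  1 10  8  1  5 16
S:      9  7  2 24 23  1 19 15  1  7 40
Maximum is 40 (e.g. 9 + 15 + 16).

40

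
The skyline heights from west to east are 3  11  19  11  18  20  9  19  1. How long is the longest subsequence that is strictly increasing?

4

Track the smallest tail for each achievable length (strict):
3 → extends → [3]
11 → extends → [3, 11]
19 → extends → [3, 11, 19]
11 → already a tail → [3, 11, 19]
18 → replaces 19 → [3, 11, 18]
20 → extends → [3, 11, 18, 20]
9 → replaces 11 → [3, 9, 18, 20]
19 → replaces 20 → [3, 9, 18, 19]
1 → replaces 3 → [1, 9, 18, 19]
Four tails, so the longest strictly increasing subsequence has length 4 (e.g. 3, 11, 19, 20).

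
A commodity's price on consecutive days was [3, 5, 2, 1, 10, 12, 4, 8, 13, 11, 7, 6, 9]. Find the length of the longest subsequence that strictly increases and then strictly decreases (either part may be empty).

inc[i] = longest strictly increasing subsequence ending at i; dec[i] = longest strictly decreasing subsequence starting at i:
i:      1  2  3  4  5  6  7  8  9 10 11 12 13
a[i]:   3  5  2  1 10 12  4  8 13 11  7  6  9
inc:    1  2  1  1  3  4  2  3  5  4  3  3  4
dec:    3  3  2  1  4  4  1  3  4  3  2  1  1
Best peak at i=9 (value 13): inc=5, dec=4, length 5+4−1 = 8.

8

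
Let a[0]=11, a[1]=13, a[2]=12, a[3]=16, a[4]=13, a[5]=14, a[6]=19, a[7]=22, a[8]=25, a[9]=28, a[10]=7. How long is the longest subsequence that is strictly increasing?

Track the smallest tail for each achievable length (strict):
11 → extends → [11]
13 → extends → [11, 13]
12 → replaces 13 → [11, 12]
16 → extends → [11, 12, 16]
13 → replaces 16 → [11, 12, 13]
14 → extends → [11, 12, 13, 14]
19 → extends → [11, 12, 13, 14, 19]
22 → extends → [11, 12, 13, 14, 19, 22]
25 → extends → [11, 12, 13, 14, 19, 22, 25]
28 → extends → [11, 12, 13, 14, 19, 22, 25, 28]
7 → replaces 11 → [7, 12, 13, 14, 19, 22, 25, 28]
Eight tails, so the longest strictly increasing subsequence has length 8 (e.g. 11, 12, 13, 14, 19, 22, 25, 28).

8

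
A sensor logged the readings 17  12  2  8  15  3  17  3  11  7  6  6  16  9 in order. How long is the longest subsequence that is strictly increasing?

Let dp[i] be the length of the longest such subsequence ending at index i:
i:      1  2  3  4  5  6  7  8  9 10 11 12 13 14
a[i]:  17 12  2  8 15  3 17  3 11  7  6  6 16  9
dp:     1  1  1  2  3  2  4  2  3  3  3  3  4  4
Maximum dp value is 4.

4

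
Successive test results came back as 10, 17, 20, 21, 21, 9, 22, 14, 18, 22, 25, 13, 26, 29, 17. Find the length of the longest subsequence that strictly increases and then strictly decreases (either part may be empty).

inc[i] = longest strictly increasing subsequence ending at i; dec[i] = longest strictly decreasing subsequence starting at i:
i:      1  2  3  4  5  6  7  8  9 10 11 12 13 14 15
a[i]:  10 17 20 21 21  9 22 14 18 22 25 13 26 29 17
inc:    1  2  3  4  4  1  5  2  3  5  6  2  7  8  3
dec:    2  3  3  3  3  1  3  2  2  2  2  1  2  2  1
Best peak at i=14 (value 29): inc=8, dec=2, length 8+2−1 = 9.

9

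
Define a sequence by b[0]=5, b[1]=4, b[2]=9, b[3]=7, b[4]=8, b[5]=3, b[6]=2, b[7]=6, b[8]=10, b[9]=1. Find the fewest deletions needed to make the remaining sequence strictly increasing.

6

Fewest deletions = n − (longest strictly increasing subsequence).
i:      0  1  2  3  4  5  6  7  8  9
b[i]:   5  4  9  7  8  3  2  6 10  1
dp:     1  1  2  2  3  1  1  2  4  1
max dp = 4, so deletions = 10 − 4 = 6.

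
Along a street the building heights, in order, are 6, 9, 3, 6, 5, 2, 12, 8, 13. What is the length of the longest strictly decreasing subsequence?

4

Negate each value so 'decreasing' becomes 'increasing', then run patience tails on the negated sequence:
-6 → extends → [-6]
-9 → replaces -6 → [-9]
-3 → extends → [-9, -3]
-6 → replaces -3 → [-9, -6]
-5 → extends → [-9, -6, -5]
-2 → extends → [-9, -6, -5, -2]
-12 → replaces -9 → [-12, -6, -5, -2]
-8 → replaces -6 → [-12, -8, -5, -2]
-13 → replaces -12 → [-13, -8, -5, -2]
Four tails, so the longest strictly decreasing subsequence of the original has length 4.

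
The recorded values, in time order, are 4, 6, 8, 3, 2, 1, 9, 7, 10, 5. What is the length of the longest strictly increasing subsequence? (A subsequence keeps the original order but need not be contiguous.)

Track the smallest tail for each achievable length (strict):
4 → extends → [4]
6 → extends → [4, 6]
8 → extends → [4, 6, 8]
3 → replaces 4 → [3, 6, 8]
2 → replaces 3 → [2, 6, 8]
1 → replaces 2 → [1, 6, 8]
9 → extends → [1, 6, 8, 9]
7 → replaces 8 → [1, 6, 7, 9]
10 → extends → [1, 6, 7, 9, 10]
5 → replaces 6 → [1, 5, 7, 9, 10]
Five tails, so the longest strictly increasing subsequence has length 5 (e.g. 4, 6, 8, 9, 10).

5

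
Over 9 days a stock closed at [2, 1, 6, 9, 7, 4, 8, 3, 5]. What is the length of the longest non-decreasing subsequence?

Track the smallest tail for each achievable length (allowing ties):
2 → extends → [2]
1 → replaces 2 → [1]
6 → extends → [1, 6]
9 → extends → [1, 6, 9]
7 → replaces 9 → [1, 6, 7]
4 → replaces 6 → [1, 4, 7]
8 → extends → [1, 4, 7, 8]
3 → replaces 4 → [1, 3, 7, 8]
5 → replaces 7 → [1, 3, 5, 8]
Four tails, so the longest non-decreasing subsequence has length 4 (e.g. 2, 6, 7, 8).

4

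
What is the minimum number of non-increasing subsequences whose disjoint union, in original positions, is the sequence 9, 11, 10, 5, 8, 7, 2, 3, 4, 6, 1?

4

Place each on the leftmost legal pile:
9 → new pile 1 (tops now [9])
11 → new pile 2 (tops now [9, 11])
10 → pile 2 (tops now [9, 10])
5 → pile 1 (tops now [5, 10])
8 → pile 2 (tops now [5, 8])
7 → pile 2 (tops now [5, 7])
2 → pile 1 (tops now [2, 7])
3 → pile 2 (tops now [2, 3])
4 → new pile 3 (tops now [2, 3, 4])
6 → new pile 4 (tops now [2, 3, 4, 6])
1 → pile 1 (tops now [1, 3, 4, 6])
Four piles.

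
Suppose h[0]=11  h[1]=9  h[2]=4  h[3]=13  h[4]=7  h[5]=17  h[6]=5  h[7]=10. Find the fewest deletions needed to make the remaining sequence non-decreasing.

5

Fewest deletions = n − (longest non-decreasing subsequence).
Patience tails:
11 → extends → [11]
9 → replaces 11 → [9]
4 → replaces 9 → [4]
13 → extends → [4, 13]
7 → replaces 13 → [4, 7]
17 → extends → [4, 7, 17]
5 → replaces 7 → [4, 5, 17]
10 → replaces 17 → [4, 5, 10]
Longest non-decreasing subsequence has length 3, so deletions = 8 − 3 = 5.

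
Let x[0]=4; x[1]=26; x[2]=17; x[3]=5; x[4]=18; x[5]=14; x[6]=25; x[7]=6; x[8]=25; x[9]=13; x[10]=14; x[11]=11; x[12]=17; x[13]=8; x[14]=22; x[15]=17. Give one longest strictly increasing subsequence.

Patience tails give the LIS length; then backtrack through the dp parents:
4 → extends → [4]
26 → extends → [4, 26]
17 → replaces 26 → [4, 17]
5 → replaces 17 → [4, 5]
18 → extends → [4, 5, 18]
14 → replaces 18 → [4, 5, 14]
25 → extends → [4, 5, 14, 25]
6 → replaces 14 → [4, 5, 6, 25]
25 → already a tail → [4, 5, 6, 25]
13 → replaces 25 → [4, 5, 6, 13]
14 → extends → [4, 5, 6, 13, 14]
11 → replaces 13 → [4, 5, 6, 11, 14]
17 → extends → [4, 5, 6, 11, 14, 17]
8 → replaces 11 → [4, 5, 6, 8, 14, 17]
22 → extends → [4, 5, 6, 8, 14, 17, 22]
17 → already a tail → [4, 5, 6, 8, 14, 17, 22]
Length 7; one witness is 4, 5, 6, 13, 14, 17, 22.

4, 5, 6, 13, 14, 17, 22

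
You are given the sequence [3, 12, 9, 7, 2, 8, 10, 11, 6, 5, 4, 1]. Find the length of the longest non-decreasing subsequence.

Let dp[i] be the length of the longest such subsequence ending at index i:
i:      1  2  3  4  5  6  7  8  9 10 11 12
a[i]:   3 12  9  7  2  8 10 11  6  5  4  1
dp:     1  2  2  2  1  3  4  5  2  2  2  1
Maximum dp value is 5.

5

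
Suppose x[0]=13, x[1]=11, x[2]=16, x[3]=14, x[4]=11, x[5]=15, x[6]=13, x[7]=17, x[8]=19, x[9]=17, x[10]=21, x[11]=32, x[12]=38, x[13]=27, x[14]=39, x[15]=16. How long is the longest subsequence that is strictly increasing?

Let dp[i] be the length of the longest such subsequence ending at index i:
i:      0  1  2  3  4  5  6  7  8  9 10 11 12 13 14 15
x[i]:  13 11 16 14 11 15 13 17 19 17 21 32 38 27 39 16
dp:     1  1  2  2  1  3  2  4  5  4  6  7  8  7  9  4
Maximum dp value is 9.

9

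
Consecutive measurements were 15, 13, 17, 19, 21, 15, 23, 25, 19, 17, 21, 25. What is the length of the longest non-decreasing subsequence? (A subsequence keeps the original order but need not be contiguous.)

7

Track the smallest tail for each achievable length (allowing ties):
15 → extends → [15]
13 → replaces 15 → [13]
17 → extends → [13, 17]
19 → extends → [13, 17, 19]
21 → extends → [13, 17, 19, 21]
15 → replaces 17 → [13, 15, 19, 21]
23 → extends → [13, 15, 19, 21, 23]
25 → extends → [13, 15, 19, 21, 23, 25]
19 → replaces 21 → [13, 15, 19, 19, 23, 25]
17 → replaces 19 → [13, 15, 17, 19, 23, 25]
21 → replaces 23 → [13, 15, 17, 19, 21, 25]
25 → extends → [13, 15, 17, 19, 21, 25, 25]
Seven tails, so the longest non-decreasing subsequence has length 7 (e.g. 15, 17, 19, 21, 23, 25, 25).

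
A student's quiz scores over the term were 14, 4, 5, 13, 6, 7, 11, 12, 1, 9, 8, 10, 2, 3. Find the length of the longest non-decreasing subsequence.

6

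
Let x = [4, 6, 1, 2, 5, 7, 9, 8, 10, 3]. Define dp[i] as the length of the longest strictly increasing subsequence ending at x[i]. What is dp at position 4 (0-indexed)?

3

dp[i] = 1 + max{dp[j] : j<i, x[j]<x[i]} (or 1 if no such j):
i:      0  1  2  3  4  5  6  7  8  9
x[i]:   4  6  1  2  5  7  9  8 10  3
dp:     1  2  1  2  3  4  5  5  6  3
At index 4 the value is 3.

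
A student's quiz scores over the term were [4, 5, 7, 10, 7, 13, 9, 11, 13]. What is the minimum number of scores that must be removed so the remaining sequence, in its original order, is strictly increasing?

3

Fewest deletions = n − (longest strictly increasing subsequence).
i:      1  2  3  4  5  6  7  8  9
a[i]:   4  5  7 10  7 13  9 11 13
dp:     1  2  3  4  3  5  4  5  6
max dp = 6, so deletions = 9 − 6 = 3.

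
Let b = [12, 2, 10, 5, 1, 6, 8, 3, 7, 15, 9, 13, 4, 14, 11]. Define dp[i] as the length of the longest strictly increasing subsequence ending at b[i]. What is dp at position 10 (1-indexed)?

dp[i] = 1 + max{dp[j] : j<i, b[j]<b[i]} (or 1 if no such j):
i:      1  2  3  4  5  6  7  8  9 10 11 12 13 14 15
b[i]:  12  2 10  5  1  6  8  3  7 15  9 13  4 14 11
dp:     1  1  2  2  1  3  4  2  4  5  5  6  3  7  6
At index 10 the value is 5.

5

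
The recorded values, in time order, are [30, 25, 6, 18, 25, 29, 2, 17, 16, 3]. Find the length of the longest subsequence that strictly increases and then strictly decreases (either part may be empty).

7

inc[i] = longest strictly increasing subsequence ending at i; dec[i] = longest strictly decreasing subsequence starting at i:
i:      1  2  3  4  5  6  7  8  9 10
a[i]:  30 25  6 18 25 29  2 17 16  3
inc:    1  1  1  2  3  4  1  2  2  2
dec:    6  5  2  4  4  4  1  3  2  1
Best peak at i=6 (value 29): inc=4, dec=4, length 4+4−1 = 7.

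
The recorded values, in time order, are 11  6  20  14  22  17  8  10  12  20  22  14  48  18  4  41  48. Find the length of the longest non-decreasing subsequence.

8

Track the smallest tail for each achievable length (allowing ties):
11 → extends → [11]
6 → replaces 11 → [6]
20 → extends → [6, 20]
14 → replaces 20 → [6, 14]
22 → extends → [6, 14, 22]
17 → replaces 22 → [6, 14, 17]
8 → replaces 14 → [6, 8, 17]
10 → replaces 17 → [6, 8, 10]
12 → extends → [6, 8, 10, 12]
20 → extends → [6, 8, 10, 12, 20]
22 → extends → [6, 8, 10, 12, 20, 22]
14 → replaces 20 → [6, 8, 10, 12, 14, 22]
48 → extends → [6, 8, 10, 12, 14, 22, 48]
18 → replaces 22 → [6, 8, 10, 12, 14, 18, 48]
4 → replaces 6 → [4, 8, 10, 12, 14, 18, 48]
41 → replaces 48 → [4, 8, 10, 12, 14, 18, 41]
48 → extends → [4, 8, 10, 12, 14, 18, 41, 48]
Eight tails, so the longest non-decreasing subsequence has length 8 (e.g. 6, 8, 10, 12, 20, 22, 48, 48).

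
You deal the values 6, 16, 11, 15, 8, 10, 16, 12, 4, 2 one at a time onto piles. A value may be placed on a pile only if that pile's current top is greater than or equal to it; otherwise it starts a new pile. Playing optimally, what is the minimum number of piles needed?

4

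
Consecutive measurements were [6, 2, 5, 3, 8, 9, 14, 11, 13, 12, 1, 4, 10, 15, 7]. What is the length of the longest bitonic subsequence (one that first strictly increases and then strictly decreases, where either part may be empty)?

9

inc[i] = longest strictly increasing subsequence ending at i; dec[i] = longest strictly decreasing subsequence starting at i:
i:      1  2  3  4  5  6  7  8  9 10 11 12 13 14 15
a[i]:   6  2  5  3  8  9 14 11 13 12  1  4 10 15  7
inc:    1  1  2  2  3  4  5  5  6  6  1  3  5  7  4
dec:    4  2  3  2  2  2  5  3  4  3  1  1  2  2  1
Best peak at i=7 (value 14): inc=5, dec=5, length 5+5−1 = 9.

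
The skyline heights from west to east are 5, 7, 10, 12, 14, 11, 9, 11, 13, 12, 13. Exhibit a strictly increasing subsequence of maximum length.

5, 7, 10, 11, 12, 13

Patience tails give the LIS length; then backtrack through the dp parents:
5 → extends → [5]
7 → extends → [5, 7]
10 → extends → [5, 7, 10]
12 → extends → [5, 7, 10, 12]
14 → extends → [5, 7, 10, 12, 14]
11 → replaces 12 → [5, 7, 10, 11, 14]
9 → replaces 10 → [5, 7, 9, 11, 14]
11 → already a tail → [5, 7, 9, 11, 14]
13 → replaces 14 → [5, 7, 9, 11, 13]
12 → replaces 13 → [5, 7, 9, 11, 12]
13 → extends → [5, 7, 9, 11, 12, 13]
Length 6; one witness is 5, 7, 10, 11, 12, 13.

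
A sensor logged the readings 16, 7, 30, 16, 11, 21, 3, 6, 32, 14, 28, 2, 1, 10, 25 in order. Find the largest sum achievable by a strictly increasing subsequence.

Let S[i] be the best sum of a strictly increasing subsequence ending at i:
i:      1  2  3  4  5  6  7  8  9 10 11 12 13 14 15
a[i]:  16  7 30 16 11 21  3  6 32 14 28  2  1 10 25
S:     16  7 46 23 18 44  3  9 78 32 72  2  1 19 69
Maximum is 78 (e.g. 16 + 30 + 32).

78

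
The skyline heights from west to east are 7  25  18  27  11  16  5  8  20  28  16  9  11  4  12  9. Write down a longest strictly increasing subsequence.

7, 11, 16, 20, 28

Patience tails give the LIS length; then backtrack through the dp parents:
7 → extends → [7]
25 → extends → [7, 25]
18 → replaces 25 → [7, 18]
27 → extends → [7, 18, 27]
11 → replaces 18 → [7, 11, 27]
16 → replaces 27 → [7, 11, 16]
5 → replaces 7 → [5, 11, 16]
8 → replaces 11 → [5, 8, 16]
20 → extends → [5, 8, 16, 20]
28 → extends → [5, 8, 16, 20, 28]
16 → already a tail → [5, 8, 16, 20, 28]
9 → replaces 16 → [5, 8, 9, 20, 28]
11 → replaces 20 → [5, 8, 9, 11, 28]
4 → replaces 5 → [4, 8, 9, 11, 28]
12 → replaces 28 → [4, 8, 9, 11, 12]
9 → already a tail → [4, 8, 9, 11, 12]
Length 5; one witness is 7, 11, 16, 20, 28.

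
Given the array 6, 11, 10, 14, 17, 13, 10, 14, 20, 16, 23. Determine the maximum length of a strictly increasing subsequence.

Let dp[i] be the length of the longest such subsequence ending at index i:
i:      1  2  3  4  5  6  7  8  9 10 11
a[i]:   6 11 10 14 17 13 10 14 20 16 23
dp:     1  2  2  3  4  3  2  4  5  5  6
Maximum dp value is 6.

6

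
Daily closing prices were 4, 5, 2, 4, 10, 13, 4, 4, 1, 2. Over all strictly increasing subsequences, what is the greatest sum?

32

Let S[i] be the best sum of a strictly increasing subsequence ending at i:
i:      1  2  3  4  5  6  7  8  9 10
a[i]:   4  5  2  4 10 13  4  4  1  2
S:      4  9  2  6 19 32  6  6  1  3
Maximum is 32 (e.g. 4 + 5 + 10 + 13).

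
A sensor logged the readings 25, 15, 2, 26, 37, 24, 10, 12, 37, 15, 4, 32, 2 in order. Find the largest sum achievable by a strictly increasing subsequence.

Let S[i] be the best sum of a strictly increasing subsequence ending at i:
i:      1  2  3  4  5  6  7  8  9 10 11 12 13
a[i]:  25 15  2 26 37 24 10 12 37 15  4 32  2
S:     25 15  2 51 88 39 12 24 88 39  6 83  2
Maximum is 88 (e.g. 25 + 26 + 37).

88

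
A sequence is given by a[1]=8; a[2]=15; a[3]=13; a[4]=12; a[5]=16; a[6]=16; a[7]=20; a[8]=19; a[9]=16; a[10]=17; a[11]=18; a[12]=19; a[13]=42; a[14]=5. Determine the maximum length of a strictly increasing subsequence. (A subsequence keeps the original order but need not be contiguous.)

7

Track the smallest tail for each achievable length (strict):
8 → extends → [8]
15 → extends → [8, 15]
13 → replaces 15 → [8, 13]
12 → replaces 13 → [8, 12]
16 → extends → [8, 12, 16]
16 → already a tail → [8, 12, 16]
20 → extends → [8, 12, 16, 20]
19 → replaces 20 → [8, 12, 16, 19]
16 → already a tail → [8, 12, 16, 19]
17 → replaces 19 → [8, 12, 16, 17]
18 → extends → [8, 12, 16, 17, 18]
19 → extends → [8, 12, 16, 17, 18, 19]
42 → extends → [8, 12, 16, 17, 18, 19, 42]
5 → replaces 8 → [5, 12, 16, 17, 18, 19, 42]
Seven tails, so the longest strictly increasing subsequence has length 7 (e.g. 8, 15, 16, 17, 18, 19, 42).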